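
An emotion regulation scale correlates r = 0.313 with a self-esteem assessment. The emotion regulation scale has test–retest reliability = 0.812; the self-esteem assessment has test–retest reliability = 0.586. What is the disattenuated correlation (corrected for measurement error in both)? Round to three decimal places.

0.454

r_true = r_obs / √(r_xx · r_yy) = 0.313 / √(0.812 × 0.586) = 0.313 / √0.475832 = 0.313 / 0.6898 ≈ 0.454.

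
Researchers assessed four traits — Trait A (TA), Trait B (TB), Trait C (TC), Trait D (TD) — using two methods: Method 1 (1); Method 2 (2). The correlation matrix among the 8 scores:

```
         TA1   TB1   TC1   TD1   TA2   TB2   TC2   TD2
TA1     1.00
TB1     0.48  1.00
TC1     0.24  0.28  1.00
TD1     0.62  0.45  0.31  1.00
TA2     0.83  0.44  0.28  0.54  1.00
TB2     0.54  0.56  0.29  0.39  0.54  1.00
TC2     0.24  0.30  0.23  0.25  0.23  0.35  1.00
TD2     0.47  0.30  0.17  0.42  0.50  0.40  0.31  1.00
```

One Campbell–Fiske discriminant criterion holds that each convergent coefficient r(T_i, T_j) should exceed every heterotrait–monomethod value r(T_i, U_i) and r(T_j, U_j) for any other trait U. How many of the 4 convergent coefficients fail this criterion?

Convergent coefficients and their comparison sets:
TA (methods 1·2): 0.83 vs {0.48, 0.54, 0.24, 0.23, 0.62, 0.50} → pass.
TB (methods 1·2): 0.56 vs {0.48, 0.54, 0.28, 0.35, 0.45, 0.40} → pass.
TC (methods 1·2): 0.23 vs {0.24, 0.23, 0.28, 0.35, 0.31, 0.31} → fail.
TD (methods 1·2): 0.42 vs {0.62, 0.50, 0.45, 0.40, 0.31, 0.31} → fail.
2 of 4 fail.

2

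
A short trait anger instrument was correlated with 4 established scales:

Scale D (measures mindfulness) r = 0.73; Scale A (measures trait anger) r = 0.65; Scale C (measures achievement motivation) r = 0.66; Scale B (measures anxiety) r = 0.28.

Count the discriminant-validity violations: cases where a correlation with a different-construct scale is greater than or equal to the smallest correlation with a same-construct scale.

Convergent (same construct = trait anger): Scale A.
Smallest convergent = 0.65. Discriminant values: 0.73, 0.66, 0.28; count ≥ 0.65 → 2.

2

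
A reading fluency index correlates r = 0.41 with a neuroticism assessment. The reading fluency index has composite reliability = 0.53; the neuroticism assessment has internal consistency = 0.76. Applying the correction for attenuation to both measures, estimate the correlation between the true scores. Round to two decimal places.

r_true = r_obs / √(r_xx · r_yy) = 0.41 / √(0.53 × 0.76) = 0.41 / √0.4028 = 0.41 / 0.6347 ≈ 0.65.

0.65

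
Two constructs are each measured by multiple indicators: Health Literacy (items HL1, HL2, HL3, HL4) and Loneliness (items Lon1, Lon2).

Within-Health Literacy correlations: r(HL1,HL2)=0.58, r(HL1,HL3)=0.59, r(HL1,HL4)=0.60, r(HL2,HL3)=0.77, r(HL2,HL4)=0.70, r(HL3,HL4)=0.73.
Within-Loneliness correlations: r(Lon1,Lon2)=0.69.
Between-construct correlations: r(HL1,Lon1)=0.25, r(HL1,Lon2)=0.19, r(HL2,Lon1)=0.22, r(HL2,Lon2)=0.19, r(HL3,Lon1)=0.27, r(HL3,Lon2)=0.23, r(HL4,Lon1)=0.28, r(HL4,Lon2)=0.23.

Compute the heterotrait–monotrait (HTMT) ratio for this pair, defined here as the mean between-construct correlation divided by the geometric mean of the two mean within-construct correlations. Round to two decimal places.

Mean heterotrait r = 1.86/8 = 0.2325.
Mean within-HL = 3.97/6 = 0.6617; mean within-Lon = 0.69/1 = 0.6900.
Geometric mean = √(0.6617 × 0.6900) = 0.6757.
HTMT = 0.2325 / 0.6757 = 0.34.

0.34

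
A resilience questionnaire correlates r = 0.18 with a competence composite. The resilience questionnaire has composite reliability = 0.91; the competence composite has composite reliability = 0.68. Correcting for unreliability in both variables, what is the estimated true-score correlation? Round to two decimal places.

0.23

r_true = r_obs / √(r_xx · r_yy) = 0.18 / √(0.91 × 0.68) = 0.18 / √0.6188 = 0.18 / 0.7866 ≈ 0.23.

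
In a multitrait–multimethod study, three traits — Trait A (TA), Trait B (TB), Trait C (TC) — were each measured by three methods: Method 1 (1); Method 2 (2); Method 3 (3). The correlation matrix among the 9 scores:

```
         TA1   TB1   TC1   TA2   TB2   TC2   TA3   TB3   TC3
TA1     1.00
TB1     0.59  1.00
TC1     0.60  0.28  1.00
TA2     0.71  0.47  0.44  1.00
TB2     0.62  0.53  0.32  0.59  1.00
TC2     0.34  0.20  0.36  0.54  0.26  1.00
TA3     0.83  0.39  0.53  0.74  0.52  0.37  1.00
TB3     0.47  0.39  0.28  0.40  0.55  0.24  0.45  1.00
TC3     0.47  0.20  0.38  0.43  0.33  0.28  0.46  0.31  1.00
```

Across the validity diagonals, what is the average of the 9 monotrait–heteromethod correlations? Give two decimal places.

0.53

Convergent values: 0.71, 0.83, 0.74, 0.53, 0.39, 0.55, 0.36, 0.38, 0.28; mean = 4.77/9 = 0.53.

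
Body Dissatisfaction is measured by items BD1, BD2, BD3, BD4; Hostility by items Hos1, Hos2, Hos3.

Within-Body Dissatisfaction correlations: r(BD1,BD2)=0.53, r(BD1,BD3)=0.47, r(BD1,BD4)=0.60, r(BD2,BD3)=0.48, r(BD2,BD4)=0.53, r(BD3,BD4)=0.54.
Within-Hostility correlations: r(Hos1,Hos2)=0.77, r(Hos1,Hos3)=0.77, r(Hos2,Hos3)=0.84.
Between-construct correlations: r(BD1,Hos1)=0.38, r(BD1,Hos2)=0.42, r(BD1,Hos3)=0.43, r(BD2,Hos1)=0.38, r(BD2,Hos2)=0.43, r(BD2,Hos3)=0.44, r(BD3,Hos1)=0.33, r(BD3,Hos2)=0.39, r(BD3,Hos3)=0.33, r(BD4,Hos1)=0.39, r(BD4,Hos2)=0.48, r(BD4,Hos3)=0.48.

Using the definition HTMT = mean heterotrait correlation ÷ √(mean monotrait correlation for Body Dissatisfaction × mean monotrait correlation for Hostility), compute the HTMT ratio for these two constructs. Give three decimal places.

Mean heterotrait r = 4.88/12 = 0.4067.
Mean within-BD = 3.15/6 = 0.5250; mean within-Hos = 2.38/3 = 0.7933.
Geometric mean = √(0.5250 × 0.7933) = 0.6454.
HTMT = 0.4067 / 0.6454 = 0.630.

0.630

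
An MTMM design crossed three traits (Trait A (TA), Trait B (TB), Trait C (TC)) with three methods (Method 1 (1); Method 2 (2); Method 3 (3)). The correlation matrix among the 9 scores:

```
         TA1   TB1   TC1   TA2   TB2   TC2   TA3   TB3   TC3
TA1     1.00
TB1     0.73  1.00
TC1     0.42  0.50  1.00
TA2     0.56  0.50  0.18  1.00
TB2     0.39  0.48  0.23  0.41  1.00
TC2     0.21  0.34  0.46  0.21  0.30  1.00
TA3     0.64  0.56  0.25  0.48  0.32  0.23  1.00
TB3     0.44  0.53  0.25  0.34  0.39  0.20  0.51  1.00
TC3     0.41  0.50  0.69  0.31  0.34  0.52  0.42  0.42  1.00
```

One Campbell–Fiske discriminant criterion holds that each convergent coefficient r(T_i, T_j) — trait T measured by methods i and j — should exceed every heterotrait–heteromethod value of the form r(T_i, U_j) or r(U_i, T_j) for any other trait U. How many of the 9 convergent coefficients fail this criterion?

2

Each convergent coefficient versus the relevant comparison correlations:
TA (methods 1·2): 0.56 vs {0.39, 0.50, 0.21, 0.18} → pass.
TA (methods 1·3): 0.64 vs {0.44, 0.56, 0.41, 0.25} → pass.
TA (methods 2·3): 0.48 vs {0.34, 0.32, 0.31, 0.23} → pass.
TB (methods 1·2): 0.48 vs {0.50, 0.39, 0.34, 0.23} → fail.
TB (methods 1·3): 0.53 vs {0.56, 0.44, 0.50, 0.25} → fail.
TB (methods 2·3): 0.39 vs {0.32, 0.34, 0.34, 0.20} → pass.
TC (methods 1·2): 0.46 vs {0.18, 0.21, 0.23, 0.34} → pass.
TC (methods 1·3): 0.69 vs {0.25, 0.41, 0.25, 0.50} → pass.
TC (methods 2·3): 0.52 vs {0.23, 0.31, 0.20, 0.34} → pass.
2 of 9 fail.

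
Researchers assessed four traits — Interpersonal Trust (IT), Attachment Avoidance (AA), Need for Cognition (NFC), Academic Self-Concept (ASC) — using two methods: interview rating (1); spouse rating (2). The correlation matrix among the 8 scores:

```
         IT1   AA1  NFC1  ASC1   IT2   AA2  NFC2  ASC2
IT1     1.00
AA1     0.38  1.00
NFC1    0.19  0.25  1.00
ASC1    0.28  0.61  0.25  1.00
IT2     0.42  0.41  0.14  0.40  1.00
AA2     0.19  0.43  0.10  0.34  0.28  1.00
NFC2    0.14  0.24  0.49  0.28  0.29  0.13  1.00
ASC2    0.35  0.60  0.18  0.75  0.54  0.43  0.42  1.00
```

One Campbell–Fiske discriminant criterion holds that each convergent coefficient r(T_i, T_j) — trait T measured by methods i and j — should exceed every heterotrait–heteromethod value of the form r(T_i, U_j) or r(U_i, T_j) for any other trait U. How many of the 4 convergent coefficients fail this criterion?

1

Convergent coefficients and their comparison sets:
IT (methods 1·2): 0.42 vs {0.19, 0.41, 0.14, 0.14, 0.35, 0.40} → pass.
AA (methods 1·2): 0.43 vs {0.41, 0.19, 0.24, 0.10, 0.60, 0.34} → fail.
NFC (methods 1·2): 0.49 vs {0.14, 0.14, 0.10, 0.24, 0.18, 0.28} → pass.
ASC (methods 1·2): 0.75 vs {0.40, 0.35, 0.34, 0.60, 0.28, 0.18} → pass.
1 of 4 fail.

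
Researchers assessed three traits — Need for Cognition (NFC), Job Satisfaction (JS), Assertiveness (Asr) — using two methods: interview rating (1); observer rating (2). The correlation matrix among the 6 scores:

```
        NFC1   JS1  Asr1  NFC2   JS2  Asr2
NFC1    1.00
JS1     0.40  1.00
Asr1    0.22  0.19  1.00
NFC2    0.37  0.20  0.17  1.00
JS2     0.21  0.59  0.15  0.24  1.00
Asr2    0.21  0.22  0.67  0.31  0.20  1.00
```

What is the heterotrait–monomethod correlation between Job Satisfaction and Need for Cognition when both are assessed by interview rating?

Different traits, same method: r(JS1, NFC1) = 0.40.

0.40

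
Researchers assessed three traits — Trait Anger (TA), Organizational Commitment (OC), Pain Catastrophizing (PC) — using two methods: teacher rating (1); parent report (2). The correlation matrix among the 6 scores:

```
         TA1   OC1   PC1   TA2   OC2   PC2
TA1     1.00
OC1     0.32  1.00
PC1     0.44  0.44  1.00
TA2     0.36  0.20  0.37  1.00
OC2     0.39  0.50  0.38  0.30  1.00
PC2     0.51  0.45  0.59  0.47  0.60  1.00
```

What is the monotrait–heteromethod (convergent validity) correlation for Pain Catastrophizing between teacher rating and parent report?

Same trait (PC), different methods: r(PC1, PC2) = 0.59.

0.59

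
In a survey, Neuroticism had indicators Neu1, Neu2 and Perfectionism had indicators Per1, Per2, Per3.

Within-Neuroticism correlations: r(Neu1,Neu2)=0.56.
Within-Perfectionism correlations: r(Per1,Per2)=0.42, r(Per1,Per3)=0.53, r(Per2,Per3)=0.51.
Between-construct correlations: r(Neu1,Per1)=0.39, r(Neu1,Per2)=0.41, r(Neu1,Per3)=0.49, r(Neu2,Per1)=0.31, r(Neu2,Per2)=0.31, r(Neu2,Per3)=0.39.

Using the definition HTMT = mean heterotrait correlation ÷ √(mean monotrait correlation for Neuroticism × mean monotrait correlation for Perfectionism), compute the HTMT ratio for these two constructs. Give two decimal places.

0.73

Between-construct mean = 2.30/6 = 0.3833.
Mean within-Neu = 0.56/1 = 0.5600; mean within-Per = 1.46/3 = 0.4867.
Geometric mean = √(0.5600 × 0.4867) = 0.5221.
HTMT = 0.3833 / 0.5221 = 0.73.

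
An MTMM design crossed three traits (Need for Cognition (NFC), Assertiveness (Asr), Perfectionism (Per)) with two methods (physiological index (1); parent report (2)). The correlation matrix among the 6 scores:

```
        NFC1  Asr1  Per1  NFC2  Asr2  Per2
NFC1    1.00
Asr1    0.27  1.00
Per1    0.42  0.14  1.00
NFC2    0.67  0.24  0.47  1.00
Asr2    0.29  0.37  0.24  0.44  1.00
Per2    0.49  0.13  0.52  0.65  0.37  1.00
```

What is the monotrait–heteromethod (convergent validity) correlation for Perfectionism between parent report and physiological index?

0.52

Same trait (Per), different methods: r(Per2, Per1) = 0.52.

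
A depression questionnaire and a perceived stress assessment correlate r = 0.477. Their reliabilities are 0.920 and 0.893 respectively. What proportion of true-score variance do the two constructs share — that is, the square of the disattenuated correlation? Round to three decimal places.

Disattenuated r = 0.477 / √(0.920 × 0.893) = 0.477 / 0.9064 = 0.5263.
Shared true-score variance = 0.5263² = 0.2770 ≈ 0.277.

0.277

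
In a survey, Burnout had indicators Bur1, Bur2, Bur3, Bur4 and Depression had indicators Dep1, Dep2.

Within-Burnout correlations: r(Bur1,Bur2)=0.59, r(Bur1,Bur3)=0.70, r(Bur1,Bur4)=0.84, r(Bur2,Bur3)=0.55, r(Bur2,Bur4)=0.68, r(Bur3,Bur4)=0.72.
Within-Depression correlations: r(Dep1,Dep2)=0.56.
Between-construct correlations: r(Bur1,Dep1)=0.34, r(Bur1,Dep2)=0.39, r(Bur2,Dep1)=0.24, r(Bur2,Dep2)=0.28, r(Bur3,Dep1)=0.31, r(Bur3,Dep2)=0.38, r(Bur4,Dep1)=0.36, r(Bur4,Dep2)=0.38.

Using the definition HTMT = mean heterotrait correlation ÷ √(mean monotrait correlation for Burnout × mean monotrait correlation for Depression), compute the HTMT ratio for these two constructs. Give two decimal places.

Mean between = 2.68/8 = 0.3350.
Mean within-Bur = 4.08/6 = 0.6800; mean within-Dep = 0.56/1 = 0.5600.
Geometric mean = √(0.6800 × 0.5600) = 0.6171.
HTMT = 0.3350 / 0.6171 = 0.54.

0.54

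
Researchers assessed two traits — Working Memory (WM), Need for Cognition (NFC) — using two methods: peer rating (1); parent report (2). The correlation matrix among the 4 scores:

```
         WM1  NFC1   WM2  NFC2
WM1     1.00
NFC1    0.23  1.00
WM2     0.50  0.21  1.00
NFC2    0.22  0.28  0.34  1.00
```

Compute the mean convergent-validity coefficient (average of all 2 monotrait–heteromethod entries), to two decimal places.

0.39

Convergent values: 0.50, 0.28; mean = 0.78/2 = 0.39.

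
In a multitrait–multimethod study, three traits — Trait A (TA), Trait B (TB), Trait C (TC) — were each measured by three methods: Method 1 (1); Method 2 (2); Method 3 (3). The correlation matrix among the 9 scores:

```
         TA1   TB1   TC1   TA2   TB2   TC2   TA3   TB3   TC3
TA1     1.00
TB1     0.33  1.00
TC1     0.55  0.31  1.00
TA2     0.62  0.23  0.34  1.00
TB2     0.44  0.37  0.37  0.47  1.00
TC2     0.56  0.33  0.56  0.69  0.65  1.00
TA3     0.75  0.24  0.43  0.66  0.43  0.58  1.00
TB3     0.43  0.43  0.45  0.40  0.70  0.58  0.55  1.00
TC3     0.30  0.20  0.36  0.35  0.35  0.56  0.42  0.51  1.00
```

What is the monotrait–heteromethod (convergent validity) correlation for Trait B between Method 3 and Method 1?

0.43

Same trait (TB), different methods: r(TB3, TB1) = 0.43.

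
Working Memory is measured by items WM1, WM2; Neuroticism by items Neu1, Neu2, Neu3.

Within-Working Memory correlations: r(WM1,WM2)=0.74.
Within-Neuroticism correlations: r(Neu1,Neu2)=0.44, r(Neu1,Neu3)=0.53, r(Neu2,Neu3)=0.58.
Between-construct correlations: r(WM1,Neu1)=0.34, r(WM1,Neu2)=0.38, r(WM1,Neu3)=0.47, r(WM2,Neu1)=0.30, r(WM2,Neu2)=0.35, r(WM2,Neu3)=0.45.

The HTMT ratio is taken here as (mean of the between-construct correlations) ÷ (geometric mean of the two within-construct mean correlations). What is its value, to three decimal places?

0.617

Mean between = 2.29/6 = 0.3817.
Mean within-WM = 0.74/1 = 0.7400; mean within-Neu = 1.55/3 = 0.5167.
Geometric mean = √(0.7400 × 0.5167) = 0.6184.
HTMT = 0.3817 / 0.6184 = 0.617.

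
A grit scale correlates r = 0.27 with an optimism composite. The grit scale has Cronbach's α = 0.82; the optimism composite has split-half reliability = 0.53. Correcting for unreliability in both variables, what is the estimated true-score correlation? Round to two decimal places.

r_true = r_obs / √(r_xx · r_yy) = 0.27 / √(0.82 × 0.53) = 0.27 / √0.4346 = 0.27 / 0.6592 ≈ 0.41.

0.41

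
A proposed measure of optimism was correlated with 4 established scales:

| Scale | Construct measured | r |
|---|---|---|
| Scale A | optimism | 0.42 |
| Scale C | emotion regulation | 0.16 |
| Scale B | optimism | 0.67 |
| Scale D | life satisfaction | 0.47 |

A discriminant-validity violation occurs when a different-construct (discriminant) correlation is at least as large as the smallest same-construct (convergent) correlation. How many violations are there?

1

Convergent (same construct = optimism): Scale A, Scale B.
Smallest convergent = 0.42. Discriminant values: 0.16, 0.47; count ≥ 0.42 → 1.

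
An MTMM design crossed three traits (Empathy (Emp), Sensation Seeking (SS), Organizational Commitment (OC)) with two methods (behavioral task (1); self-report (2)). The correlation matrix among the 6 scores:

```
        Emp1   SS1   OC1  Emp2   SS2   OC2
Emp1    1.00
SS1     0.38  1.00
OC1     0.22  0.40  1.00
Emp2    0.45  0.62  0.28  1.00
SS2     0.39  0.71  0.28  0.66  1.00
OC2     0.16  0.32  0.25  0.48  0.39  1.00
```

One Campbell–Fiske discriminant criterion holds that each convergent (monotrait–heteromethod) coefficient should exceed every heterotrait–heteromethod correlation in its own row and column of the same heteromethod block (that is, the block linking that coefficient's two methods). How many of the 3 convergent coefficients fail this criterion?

2

Checking each validity diagonal entry against its comparison values:
Emp (methods 1·2): 0.45 vs {0.39, 0.62, 0.16, 0.28} → fail.
SS (methods 1·2): 0.71 vs {0.62, 0.39, 0.32, 0.28} → pass.
OC (methods 1·2): 0.25 vs {0.28, 0.16, 0.28, 0.32} → fail.
2 of 3 fail.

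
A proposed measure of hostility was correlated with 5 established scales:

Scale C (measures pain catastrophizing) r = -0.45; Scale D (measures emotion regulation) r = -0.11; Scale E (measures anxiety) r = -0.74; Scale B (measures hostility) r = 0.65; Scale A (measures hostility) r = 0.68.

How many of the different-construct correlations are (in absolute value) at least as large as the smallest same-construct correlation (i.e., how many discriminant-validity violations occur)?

1

Convergent (same construct = hostility): Scale B, Scale A.
Smallest convergent = 0.65. Discriminant |r|: 0.45, 0.11, 0.74; count ≥ 0.65 → 1.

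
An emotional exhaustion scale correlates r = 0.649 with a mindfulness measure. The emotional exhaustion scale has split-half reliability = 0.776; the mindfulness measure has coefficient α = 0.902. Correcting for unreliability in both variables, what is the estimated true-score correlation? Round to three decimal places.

r_true = r_obs / √(r_xx · r_yy) = 0.649 / √(0.776 × 0.902) = 0.649 / √0.699952 = 0.649 / 0.8366 ≈ 0.776.

0.776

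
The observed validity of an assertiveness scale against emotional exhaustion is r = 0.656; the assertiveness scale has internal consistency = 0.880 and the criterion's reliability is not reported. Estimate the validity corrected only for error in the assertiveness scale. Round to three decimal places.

0.699

Single correction: r_c = r_obs / √r_xx = 0.656 / √0.880 = 0.656 / 0.9381 ≈ 0.699.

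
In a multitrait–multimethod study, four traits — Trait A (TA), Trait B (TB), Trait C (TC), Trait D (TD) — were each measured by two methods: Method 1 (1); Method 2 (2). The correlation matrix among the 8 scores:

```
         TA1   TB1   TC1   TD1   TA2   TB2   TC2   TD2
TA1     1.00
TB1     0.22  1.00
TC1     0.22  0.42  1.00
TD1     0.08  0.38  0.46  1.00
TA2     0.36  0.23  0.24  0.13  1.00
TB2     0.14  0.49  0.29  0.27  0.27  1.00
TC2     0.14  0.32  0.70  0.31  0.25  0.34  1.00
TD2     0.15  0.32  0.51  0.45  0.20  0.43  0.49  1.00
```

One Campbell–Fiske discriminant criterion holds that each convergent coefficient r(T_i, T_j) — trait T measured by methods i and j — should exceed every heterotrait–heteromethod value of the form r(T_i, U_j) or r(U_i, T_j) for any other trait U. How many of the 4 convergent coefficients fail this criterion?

1

Each convergent coefficient versus the relevant comparison correlations:
TA (methods 1·2): 0.36 vs {0.14, 0.23, 0.14, 0.24, 0.15, 0.13} → pass.
TB (methods 1·2): 0.49 vs {0.23, 0.14, 0.32, 0.29, 0.32, 0.27} → pass.
TC (methods 1·2): 0.70 vs {0.24, 0.14, 0.29, 0.32, 0.51, 0.31} → pass.
TD (methods 1·2): 0.45 vs {0.13, 0.15, 0.27, 0.32, 0.31, 0.51} → fail.
1 of 4 fail.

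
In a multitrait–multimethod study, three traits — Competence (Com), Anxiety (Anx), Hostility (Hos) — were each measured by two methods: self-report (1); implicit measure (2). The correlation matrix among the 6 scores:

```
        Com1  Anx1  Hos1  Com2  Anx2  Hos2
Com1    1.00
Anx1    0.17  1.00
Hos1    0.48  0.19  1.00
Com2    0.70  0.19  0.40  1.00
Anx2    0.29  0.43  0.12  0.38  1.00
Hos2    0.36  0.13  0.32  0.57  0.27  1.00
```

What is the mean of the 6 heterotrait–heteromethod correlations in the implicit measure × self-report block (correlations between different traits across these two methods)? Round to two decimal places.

0.25

HTHM values (method 2 × method 1): 0.19, 0.40, 0.29, 0.12, 0.36, 0.13; mean = 1.49/6 = 0.25.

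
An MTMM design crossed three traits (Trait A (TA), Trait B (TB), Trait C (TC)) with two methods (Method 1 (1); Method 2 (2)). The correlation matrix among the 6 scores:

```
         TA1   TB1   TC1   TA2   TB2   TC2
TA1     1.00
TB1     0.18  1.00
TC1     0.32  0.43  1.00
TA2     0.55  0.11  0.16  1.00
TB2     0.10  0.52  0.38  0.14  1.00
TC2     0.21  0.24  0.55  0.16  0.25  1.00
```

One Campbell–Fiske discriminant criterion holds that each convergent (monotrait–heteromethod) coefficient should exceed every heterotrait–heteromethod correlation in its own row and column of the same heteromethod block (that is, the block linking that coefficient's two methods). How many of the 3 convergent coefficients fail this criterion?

Each convergent coefficient versus the relevant comparison correlations:
TA (methods 1·2): 0.55 vs {0.10, 0.11, 0.21, 0.16} → pass.
TB (methods 1·2): 0.52 vs {0.11, 0.10, 0.24, 0.38} → pass.
TC (methods 1·2): 0.55 vs {0.16, 0.21, 0.38, 0.24} → pass.
0 of 3 fail.

0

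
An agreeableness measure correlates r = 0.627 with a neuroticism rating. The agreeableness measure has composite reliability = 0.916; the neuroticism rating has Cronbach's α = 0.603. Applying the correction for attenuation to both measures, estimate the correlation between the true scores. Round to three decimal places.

r_true = r_obs / √(r_xx · r_yy) = 0.627 / √(0.916 × 0.603) = 0.627 / √0.552348 = 0.627 / 0.7432 ≈ 0.844.

0.844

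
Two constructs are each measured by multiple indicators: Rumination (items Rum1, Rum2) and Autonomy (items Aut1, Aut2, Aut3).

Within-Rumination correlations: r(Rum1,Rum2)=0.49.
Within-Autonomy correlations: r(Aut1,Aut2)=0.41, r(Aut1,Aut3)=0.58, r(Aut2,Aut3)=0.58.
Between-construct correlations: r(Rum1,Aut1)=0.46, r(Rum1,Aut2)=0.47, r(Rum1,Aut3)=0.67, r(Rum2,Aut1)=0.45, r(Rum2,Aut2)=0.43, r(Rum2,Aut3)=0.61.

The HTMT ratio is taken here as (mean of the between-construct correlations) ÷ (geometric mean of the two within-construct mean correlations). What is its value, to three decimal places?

Mean heterotrait r = 3.09/6 = 0.5150.
Mean within-Rum = 0.49/1 = 0.4900; mean within-Aut = 1.57/3 = 0.5233.
Geometric mean = √(0.4900 × 0.5233) = 0.5064.
HTMT = 0.5150 / 0.5064 = 1.017.

1.017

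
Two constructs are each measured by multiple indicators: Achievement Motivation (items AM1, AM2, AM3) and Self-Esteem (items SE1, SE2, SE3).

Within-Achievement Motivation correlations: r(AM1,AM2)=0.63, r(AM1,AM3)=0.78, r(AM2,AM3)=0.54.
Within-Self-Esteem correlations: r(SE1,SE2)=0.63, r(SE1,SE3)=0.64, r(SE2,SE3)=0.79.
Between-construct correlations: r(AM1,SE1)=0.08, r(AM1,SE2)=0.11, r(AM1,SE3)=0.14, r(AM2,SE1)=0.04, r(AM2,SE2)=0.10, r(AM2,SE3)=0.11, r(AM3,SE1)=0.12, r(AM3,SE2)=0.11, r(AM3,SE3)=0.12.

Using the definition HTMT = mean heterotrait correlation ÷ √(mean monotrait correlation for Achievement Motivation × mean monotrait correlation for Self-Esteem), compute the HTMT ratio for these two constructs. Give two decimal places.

Between-construct mean = 0.93/9 = 0.1033.
Mean within-AM = 1.95/3 = 0.6500; mean within-SE = 2.06/3 = 0.6867.
Geometric mean = √(0.6500 × 0.6867) = 0.6681.
HTMT = 0.1033 / 0.6681 = 0.15.

0.15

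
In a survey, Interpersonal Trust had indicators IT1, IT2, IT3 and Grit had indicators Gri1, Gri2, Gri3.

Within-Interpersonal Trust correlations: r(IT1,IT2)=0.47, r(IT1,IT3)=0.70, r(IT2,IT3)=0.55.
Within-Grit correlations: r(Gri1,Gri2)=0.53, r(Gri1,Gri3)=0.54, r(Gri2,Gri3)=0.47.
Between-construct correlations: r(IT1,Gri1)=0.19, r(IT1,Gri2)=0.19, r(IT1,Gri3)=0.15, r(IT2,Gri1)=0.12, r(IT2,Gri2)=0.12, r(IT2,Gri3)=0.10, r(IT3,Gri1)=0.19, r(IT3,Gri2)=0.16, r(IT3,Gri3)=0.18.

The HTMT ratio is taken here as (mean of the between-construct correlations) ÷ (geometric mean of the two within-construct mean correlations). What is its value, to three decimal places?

0.287

Mean between = 1.40/9 = 0.1556.
Mean within-IT = 1.72/3 = 0.5733; mean within-Gri = 1.54/3 = 0.5133.
Geometric mean = √(0.5733 × 0.5133) = 0.5425.
HTMT = 0.1556 / 0.5425 = 0.287.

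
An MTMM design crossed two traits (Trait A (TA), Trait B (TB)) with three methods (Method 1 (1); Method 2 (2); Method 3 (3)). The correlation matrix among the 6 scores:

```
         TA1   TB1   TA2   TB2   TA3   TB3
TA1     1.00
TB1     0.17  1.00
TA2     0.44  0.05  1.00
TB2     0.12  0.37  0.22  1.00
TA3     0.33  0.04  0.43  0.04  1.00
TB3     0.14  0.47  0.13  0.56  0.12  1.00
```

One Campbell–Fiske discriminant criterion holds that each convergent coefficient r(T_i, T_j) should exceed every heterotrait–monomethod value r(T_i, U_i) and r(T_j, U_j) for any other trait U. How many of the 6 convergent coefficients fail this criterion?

0

Convergent coefficients and their comparison sets:
TA (methods 1·2): 0.44 vs {0.17, 0.22} → pass.
TA (methods 1·3): 0.33 vs {0.17, 0.12} → pass.
TA (methods 2·3): 0.43 vs {0.22, 0.12} → pass.
TB (methods 1·2): 0.37 vs {0.17, 0.22} → pass.
TB (methods 1·3): 0.47 vs {0.17, 0.12} → pass.
TB (methods 2·3): 0.56 vs {0.22, 0.12} → pass.
0 of 6 fail.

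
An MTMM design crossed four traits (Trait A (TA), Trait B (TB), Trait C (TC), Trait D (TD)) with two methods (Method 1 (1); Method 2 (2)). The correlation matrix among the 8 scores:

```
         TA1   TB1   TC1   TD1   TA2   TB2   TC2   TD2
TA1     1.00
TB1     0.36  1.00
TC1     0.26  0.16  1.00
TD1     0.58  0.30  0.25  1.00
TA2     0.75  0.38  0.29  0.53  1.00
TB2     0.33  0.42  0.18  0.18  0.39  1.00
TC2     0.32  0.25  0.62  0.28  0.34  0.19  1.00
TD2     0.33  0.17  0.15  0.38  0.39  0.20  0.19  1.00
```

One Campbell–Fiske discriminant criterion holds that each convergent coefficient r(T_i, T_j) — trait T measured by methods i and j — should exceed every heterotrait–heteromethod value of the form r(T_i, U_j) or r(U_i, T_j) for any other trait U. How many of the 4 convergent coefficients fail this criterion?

Each convergent coefficient versus the relevant comparison correlations:
TA (methods 1·2): 0.75 vs {0.33, 0.38, 0.32, 0.29, 0.33, 0.53} → pass.
TB (methods 1·2): 0.42 vs {0.38, 0.33, 0.25, 0.18, 0.17, 0.18} → pass.
TC (methods 1·2): 0.62 vs {0.29, 0.32, 0.18, 0.25, 0.15, 0.28} → pass.
TD (methods 1·2): 0.38 vs {0.53, 0.33, 0.18, 0.17, 0.28, 0.15} → fail.
1 of 4 fail.

1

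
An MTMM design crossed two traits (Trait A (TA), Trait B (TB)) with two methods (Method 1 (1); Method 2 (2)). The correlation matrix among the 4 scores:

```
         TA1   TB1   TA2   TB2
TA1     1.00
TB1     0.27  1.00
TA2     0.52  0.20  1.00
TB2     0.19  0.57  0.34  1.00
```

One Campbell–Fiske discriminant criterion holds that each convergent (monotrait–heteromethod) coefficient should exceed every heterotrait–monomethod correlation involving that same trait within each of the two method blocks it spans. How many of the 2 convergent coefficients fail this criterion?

0

Convergent coefficients and their comparison sets:
TA (methods 1·2): 0.52 vs {0.27, 0.34} → pass.
TB (methods 1·2): 0.57 vs {0.27, 0.34} → pass.
0 of 2 fail.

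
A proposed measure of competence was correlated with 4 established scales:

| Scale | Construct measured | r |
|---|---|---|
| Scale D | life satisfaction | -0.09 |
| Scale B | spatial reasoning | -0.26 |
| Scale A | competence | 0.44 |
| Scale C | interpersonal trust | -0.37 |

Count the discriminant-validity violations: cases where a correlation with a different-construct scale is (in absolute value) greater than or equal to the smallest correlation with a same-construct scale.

Convergent (same construct = competence): Scale A.
Smallest convergent = 0.44. Discriminant |r|: 0.09, 0.26, 0.37; count ≥ 0.44 → 0.

0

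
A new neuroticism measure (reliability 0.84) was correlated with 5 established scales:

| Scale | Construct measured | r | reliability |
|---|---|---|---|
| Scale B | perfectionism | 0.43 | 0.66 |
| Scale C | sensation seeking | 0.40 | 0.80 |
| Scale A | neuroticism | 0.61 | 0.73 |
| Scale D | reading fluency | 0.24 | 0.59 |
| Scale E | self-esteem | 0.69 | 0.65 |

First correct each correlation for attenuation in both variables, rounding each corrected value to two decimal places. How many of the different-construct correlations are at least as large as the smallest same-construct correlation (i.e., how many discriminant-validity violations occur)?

Disattenuated r (r / √(r_scale · r_new)):
  Scale B (disc): 0.43 / √(0.66·0.84) = 0.58
  Scale C (disc): 0.40 / √(0.80·0.84) = 0.49
  Scale A (conv): 0.61 / √(0.73·0.84) = 0.78
  Scale D (disc): 0.24 / √(0.59·0.84) = 0.34
  Scale E (disc): 0.69 / √(0.65·0.84) = 0.93
Smallest convergent = 0.78. Discriminant values: 0.58, 0.49, 0.34, 0.93; count ≥ 0.78 → 1.

1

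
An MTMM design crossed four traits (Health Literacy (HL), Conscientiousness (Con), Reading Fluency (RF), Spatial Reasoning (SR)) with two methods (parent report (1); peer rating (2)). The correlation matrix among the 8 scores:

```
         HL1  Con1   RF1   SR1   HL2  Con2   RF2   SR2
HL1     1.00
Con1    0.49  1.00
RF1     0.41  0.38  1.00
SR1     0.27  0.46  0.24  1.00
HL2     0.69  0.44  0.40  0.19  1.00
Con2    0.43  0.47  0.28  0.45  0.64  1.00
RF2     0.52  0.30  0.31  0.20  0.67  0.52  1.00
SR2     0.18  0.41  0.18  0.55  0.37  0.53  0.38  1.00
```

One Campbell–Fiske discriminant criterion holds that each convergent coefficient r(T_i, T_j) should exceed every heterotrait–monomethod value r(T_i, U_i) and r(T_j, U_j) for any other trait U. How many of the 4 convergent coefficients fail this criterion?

Each convergent coefficient versus the relevant comparison correlations:
HL (methods 1·2): 0.69 vs {0.49, 0.64, 0.41, 0.67, 0.27, 0.37} → pass.
Con (methods 1·2): 0.47 vs {0.49, 0.64, 0.38, 0.52, 0.46, 0.53} → fail.
RF (methods 1·2): 0.31 vs {0.41, 0.67, 0.38, 0.52, 0.24, 0.38} → fail.
SR (methods 1·2): 0.55 vs {0.27, 0.37, 0.46, 0.53, 0.24, 0.38} → pass.
2 of 4 fail.

2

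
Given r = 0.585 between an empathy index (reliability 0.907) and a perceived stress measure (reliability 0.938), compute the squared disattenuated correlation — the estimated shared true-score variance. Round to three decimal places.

0.402

Disattenuated r = 0.585 / √(0.907 × 0.938) = 0.585 / 0.9224 = 0.6342.
Shared true-score variance = 0.6342² = 0.4022 ≈ 0.402.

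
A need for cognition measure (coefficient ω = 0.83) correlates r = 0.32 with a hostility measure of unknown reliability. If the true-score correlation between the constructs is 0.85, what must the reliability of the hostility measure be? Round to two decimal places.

0.17

r_true = r_obs / √(r_xx · r_yy) ⇒ 0.85 = 0.32 / √(0.83 · r_yy).
√(0.83 · r_yy) = 0.32 / 0.85 = 0.3765; 0.83 · r_yy = 0.1418; r_yy = 0.1418 / 0.83 ≈ 0.17.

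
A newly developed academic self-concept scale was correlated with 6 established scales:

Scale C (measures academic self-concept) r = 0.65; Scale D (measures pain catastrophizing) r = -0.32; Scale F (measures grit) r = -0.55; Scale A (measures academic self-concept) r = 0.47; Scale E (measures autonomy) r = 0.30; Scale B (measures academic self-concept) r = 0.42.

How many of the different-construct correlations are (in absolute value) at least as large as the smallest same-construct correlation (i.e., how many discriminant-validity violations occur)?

1

Convergent (same construct = academic self-concept): Scale C, Scale A, Scale B.
Smallest convergent = 0.42. Discriminant |r|: 0.32, 0.55, 0.30; count ≥ 0.42 → 1.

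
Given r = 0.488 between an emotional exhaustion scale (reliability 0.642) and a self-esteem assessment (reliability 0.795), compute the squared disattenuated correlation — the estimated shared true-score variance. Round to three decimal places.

0.467

Disattenuated r = 0.488 / √(0.642 × 0.795) = 0.488 / 0.7144 = 0.6831.
Shared true-score variance = 0.6831² = 0.4666 ≈ 0.467.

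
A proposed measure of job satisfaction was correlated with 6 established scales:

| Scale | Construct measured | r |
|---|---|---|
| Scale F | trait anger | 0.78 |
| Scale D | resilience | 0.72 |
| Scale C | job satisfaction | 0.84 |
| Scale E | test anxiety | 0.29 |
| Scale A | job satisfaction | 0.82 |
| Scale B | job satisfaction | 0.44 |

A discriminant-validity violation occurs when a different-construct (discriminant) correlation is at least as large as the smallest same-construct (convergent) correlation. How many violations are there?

2

Convergent (same construct = job satisfaction): Scale C, Scale A, Scale B.
Smallest convergent = 0.44. Discriminant values: 0.78, 0.72, 0.29; count ≥ 0.44 → 2.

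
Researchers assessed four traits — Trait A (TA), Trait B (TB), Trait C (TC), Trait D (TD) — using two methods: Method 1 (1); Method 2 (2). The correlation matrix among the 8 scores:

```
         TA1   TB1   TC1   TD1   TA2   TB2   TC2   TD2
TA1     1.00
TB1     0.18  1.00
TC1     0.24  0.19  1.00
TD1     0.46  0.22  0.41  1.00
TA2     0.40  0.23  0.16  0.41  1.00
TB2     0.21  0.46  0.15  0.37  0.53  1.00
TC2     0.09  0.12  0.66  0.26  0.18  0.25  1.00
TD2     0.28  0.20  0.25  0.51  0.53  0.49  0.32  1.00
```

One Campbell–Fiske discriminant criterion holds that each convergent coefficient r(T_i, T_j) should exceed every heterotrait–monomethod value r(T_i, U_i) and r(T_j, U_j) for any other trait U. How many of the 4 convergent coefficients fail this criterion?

3

Each convergent coefficient versus the relevant comparison correlations:
TA (methods 1·2): 0.40 vs {0.18, 0.53, 0.24, 0.18, 0.46, 0.53} → fail.
TB (methods 1·2): 0.46 vs {0.18, 0.53, 0.19, 0.25, 0.22, 0.49} → fail.
TC (methods 1·2): 0.66 vs {0.24, 0.18, 0.19, 0.25, 0.41, 0.32} → pass.
TD (methods 1·2): 0.51 vs {0.46, 0.53, 0.22, 0.49, 0.41, 0.32} → fail.
3 of 4 fail.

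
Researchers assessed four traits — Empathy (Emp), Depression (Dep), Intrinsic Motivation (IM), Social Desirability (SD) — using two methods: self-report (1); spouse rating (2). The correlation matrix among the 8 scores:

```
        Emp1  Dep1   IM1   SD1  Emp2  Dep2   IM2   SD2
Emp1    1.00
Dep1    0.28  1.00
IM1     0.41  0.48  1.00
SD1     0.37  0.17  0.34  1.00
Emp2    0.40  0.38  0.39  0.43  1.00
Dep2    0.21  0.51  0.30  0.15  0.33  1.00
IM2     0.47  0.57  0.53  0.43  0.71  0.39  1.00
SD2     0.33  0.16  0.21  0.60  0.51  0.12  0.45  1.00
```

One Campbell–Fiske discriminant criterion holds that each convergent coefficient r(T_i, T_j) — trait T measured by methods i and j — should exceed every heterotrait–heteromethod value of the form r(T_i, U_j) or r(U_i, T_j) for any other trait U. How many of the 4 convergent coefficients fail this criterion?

Checking each validity diagonal entry against its comparison values:
Emp (methods 1·2): 0.40 vs {0.21, 0.38, 0.47, 0.39, 0.33, 0.43} → fail.
Dep (methods 1·2): 0.51 vs {0.38, 0.21, 0.57, 0.30, 0.16, 0.15} → fail.
IM (methods 1·2): 0.53 vs {0.39, 0.47, 0.30, 0.57, 0.21, 0.43} → fail.
SD (methods 1·2): 0.60 vs {0.43, 0.33, 0.15, 0.16, 0.43, 0.21} → pass.
3 of 4 fail.

3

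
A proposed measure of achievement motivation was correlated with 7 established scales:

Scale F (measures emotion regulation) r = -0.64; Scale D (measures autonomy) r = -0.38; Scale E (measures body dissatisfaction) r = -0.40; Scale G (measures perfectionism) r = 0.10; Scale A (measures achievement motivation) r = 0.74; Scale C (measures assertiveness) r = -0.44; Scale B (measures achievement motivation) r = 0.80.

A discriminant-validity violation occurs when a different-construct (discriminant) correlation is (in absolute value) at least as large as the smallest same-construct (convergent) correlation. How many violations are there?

0

Convergent (same construct = achievement motivation): Scale A, Scale B.
Smallest convergent = 0.74. Discriminant |r|: 0.64, 0.38, 0.40, 0.10, 0.44; count ≥ 0.74 → 0.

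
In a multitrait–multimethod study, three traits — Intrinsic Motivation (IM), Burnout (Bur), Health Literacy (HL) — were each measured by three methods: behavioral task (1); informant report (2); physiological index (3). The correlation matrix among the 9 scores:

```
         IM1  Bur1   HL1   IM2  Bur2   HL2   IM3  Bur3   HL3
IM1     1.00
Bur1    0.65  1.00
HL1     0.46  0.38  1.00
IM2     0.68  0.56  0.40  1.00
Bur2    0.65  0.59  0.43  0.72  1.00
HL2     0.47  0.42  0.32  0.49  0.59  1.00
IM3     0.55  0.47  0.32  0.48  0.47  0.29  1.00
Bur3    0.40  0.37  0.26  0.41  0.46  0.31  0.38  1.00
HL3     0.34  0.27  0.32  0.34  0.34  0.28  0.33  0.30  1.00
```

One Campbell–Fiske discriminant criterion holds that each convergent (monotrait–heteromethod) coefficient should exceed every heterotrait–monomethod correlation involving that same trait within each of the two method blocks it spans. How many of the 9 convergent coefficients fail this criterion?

Each convergent coefficient versus the relevant comparison correlations:
IM (methods 1·2): 0.68 vs {0.65, 0.72, 0.46, 0.49} → fail.
IM (methods 1·3): 0.55 vs {0.65, 0.38, 0.46, 0.33} → fail.
IM (methods 2·3): 0.48 vs {0.72, 0.38, 0.49, 0.33} → fail.
Bur (methods 1·2): 0.59 vs {0.65, 0.72, 0.38, 0.59} → fail.
Bur (methods 1·3): 0.37 vs {0.65, 0.38, 0.38, 0.30} → fail.
Bur (methods 2·3): 0.46 vs {0.72, 0.38, 0.59, 0.30} → fail.
HL (methods 1·2): 0.32 vs {0.46, 0.49, 0.38, 0.59} → fail.
HL (methods 1·3): 0.32 vs {0.46, 0.33, 0.38, 0.30} → fail.
HL (methods 2·3): 0.28 vs {0.49, 0.33, 0.59, 0.30} → fail.
9 of 9 fail.

9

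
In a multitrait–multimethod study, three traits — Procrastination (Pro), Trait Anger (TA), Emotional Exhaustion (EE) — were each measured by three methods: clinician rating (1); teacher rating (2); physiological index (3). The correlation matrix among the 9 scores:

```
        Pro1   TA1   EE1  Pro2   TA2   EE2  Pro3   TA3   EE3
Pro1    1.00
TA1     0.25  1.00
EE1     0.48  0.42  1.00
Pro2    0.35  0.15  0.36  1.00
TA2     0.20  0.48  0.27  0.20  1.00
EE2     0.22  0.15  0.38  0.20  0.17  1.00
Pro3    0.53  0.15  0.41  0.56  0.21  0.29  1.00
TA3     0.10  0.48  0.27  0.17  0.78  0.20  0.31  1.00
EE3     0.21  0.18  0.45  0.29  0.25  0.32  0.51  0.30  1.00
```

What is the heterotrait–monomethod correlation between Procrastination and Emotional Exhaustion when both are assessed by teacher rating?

Different traits, same method: r(Pro2, EE2) = 0.20.

0.20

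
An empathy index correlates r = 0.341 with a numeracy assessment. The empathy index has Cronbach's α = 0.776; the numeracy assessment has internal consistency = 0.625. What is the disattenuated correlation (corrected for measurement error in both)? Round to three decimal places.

r_true = r_obs / √(r_xx · r_yy) = 0.341 / √(0.776 × 0.625) = 0.341 / √0.485000 = 0.341 / 0.6964 ≈ 0.490.

0.490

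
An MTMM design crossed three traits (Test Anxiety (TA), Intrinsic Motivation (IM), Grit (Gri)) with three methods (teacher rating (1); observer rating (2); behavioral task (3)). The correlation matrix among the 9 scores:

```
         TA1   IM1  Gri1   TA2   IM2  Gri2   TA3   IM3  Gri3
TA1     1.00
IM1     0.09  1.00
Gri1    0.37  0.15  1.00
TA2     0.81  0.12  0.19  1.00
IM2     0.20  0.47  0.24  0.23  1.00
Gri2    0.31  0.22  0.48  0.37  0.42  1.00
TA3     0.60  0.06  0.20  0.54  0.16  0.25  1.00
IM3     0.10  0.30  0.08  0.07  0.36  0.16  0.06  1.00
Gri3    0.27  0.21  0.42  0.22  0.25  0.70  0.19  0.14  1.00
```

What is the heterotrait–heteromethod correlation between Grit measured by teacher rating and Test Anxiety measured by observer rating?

0.19

Different traits and methods: r(Gri1, TA2) = 0.19.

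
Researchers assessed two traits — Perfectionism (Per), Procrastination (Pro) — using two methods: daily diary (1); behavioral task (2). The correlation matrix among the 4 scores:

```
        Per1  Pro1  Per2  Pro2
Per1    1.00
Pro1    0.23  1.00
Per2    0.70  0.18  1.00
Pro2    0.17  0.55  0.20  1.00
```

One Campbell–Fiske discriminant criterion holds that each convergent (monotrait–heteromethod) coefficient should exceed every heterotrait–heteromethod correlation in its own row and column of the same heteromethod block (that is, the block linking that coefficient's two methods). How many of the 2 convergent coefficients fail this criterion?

Convergent coefficients and their comparison sets:
Per (methods 1·2): 0.70 vs {0.17, 0.18} → pass.
Pro (methods 1·2): 0.55 vs {0.18, 0.17} → pass.
0 of 2 fail.

0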